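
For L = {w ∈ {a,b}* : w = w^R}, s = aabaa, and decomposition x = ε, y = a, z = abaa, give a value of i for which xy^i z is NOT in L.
i = 0

xy⁰z = ε · ε · abaa = abaa; abaa reversed is aaba ≠ abaa, so it is not a palindrome and is not in L.
(Other choices also work, e.g. i = 2, 3; only i = 1 is guaranteed to stay in L since xy¹z = s.)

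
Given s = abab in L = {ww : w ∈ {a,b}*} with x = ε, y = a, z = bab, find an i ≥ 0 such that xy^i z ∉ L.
i = 3

xy³z = ε · aaa · bab = aaabab; aaabab has length 6; its halves are aaa and bab, which differ, so it is not in L.
(Other choices also work, e.g. i = 0, 2; only i = 1 is guaranteed to stay in L since xy¹z = s.)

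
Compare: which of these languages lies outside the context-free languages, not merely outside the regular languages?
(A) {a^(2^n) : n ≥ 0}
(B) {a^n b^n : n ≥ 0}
(A) {a^(2^n) : n ≥ 0}

(A) {a^(2^n) : n ≥ 0} requires the CFL pumping lemma.

- {a^n b^n : n ≥ 0} is context-free (but not regular)
  • Can be shown non-regular with the regular pumping lemma
  • After pumping, the number of a's and b's become unequal

- {a^(2^n) : n ≥ 0} is NOT context-free
  • Requires the CFL pumping lemma to prove
  • Gaps between powers of 2 grow exponentially

The CFL pumping lemma is "stronger" in that it can prove non-membership
in the larger class of context-free languages.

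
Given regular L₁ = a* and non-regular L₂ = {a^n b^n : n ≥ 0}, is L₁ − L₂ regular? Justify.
Yes — L₁ − L₂ is regular.

The only string of a* that lies in {a^n b^n} is ε, so L₁ − L₂ = a* − {ε} = a⁺ = aa*, which is regular.

Note that the bare facts "L₁ regular, L₂ non-regular" do not settle the question by themselves: the closure of regular languages under ∪, ∩, complement and difference applies only when BOTH operands are regular. With a non-regular operand the result can come out regular or non-regular depending on the specific languages, so one has to work out L₁ − L₂ for this particular pair, as above.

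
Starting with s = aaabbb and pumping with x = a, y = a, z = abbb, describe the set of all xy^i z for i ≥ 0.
{xy^i z : i ≥ 0} = {a^(2+i) b^3 : i ≥ 0} = {aabbb, aaabbb, aaaabbb, ...}

With x = a, y = a, z = abbb: Starting with aaabbb and pumping the second 'a', we get strings with 2+i a's followed by 3 b's for i = 0, 1, 2, ...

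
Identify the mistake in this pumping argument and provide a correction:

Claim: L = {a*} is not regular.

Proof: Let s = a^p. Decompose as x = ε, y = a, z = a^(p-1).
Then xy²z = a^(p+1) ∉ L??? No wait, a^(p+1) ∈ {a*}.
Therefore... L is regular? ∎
Error: The proof attempts to show a*  is not regular, but a* IS regular!

Correction: a* is a regular language (recognized by a simple DFA with one accepting state and self-loop on 'a'). The pumping lemma can only prove non-regularity, not regularity. For regular languages, pumping always works.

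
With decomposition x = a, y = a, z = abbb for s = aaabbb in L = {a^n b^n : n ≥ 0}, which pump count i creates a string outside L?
i = 0

xy⁰z = a · ε · abbb = aabbb; aabbb has 2 a's and 3 b's; 2 ≠ 3, so it is not in L.
(Other choices also work, e.g. i = 2, 3; only i = 1 is guaranteed to stay in L since xy¹z = s.)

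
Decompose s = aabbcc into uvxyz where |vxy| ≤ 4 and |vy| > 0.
u='a', v='a', x='bb', y='c', z='c'

For s = aabbcc with pumping length p = 4:

One valid decomposition:
- u = 'a'
- v = 'a'
- x = 'bb'
- y = 'c'
- z = 'c'

Verification:
- uvxyz = 'a' + 'a' + 'bb' + 'c' + 'c' = aabbcc ✓
- |vxy| = |'abbc'| = 4 ≤ 4 ✓
- |vy| = |'ac'| = 2 > 0 ✓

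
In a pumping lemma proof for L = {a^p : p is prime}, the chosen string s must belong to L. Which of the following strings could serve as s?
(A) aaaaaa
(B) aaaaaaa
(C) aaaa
(B) aaaaaaa

The pumping lemma is applied to a string s that lies in L, so first check membership of each option:
- (A) aaaaaa has length 6 = 2 × 3, which is not prime, so it is not in L ✗
- (B) aaaaaaa has length 7, which is prime, so it is in L ✓
- (C) aaaa has length 4 = 2 × 2, which is not prime, so it is not in L ✗

Only (B) aaaaaaa is in L, so it is the only candidate that could play the role of s.
(In a complete proof one picks s in terms of the pumping length p so that |s| ≥ p is guaranteed; a fixed string like aaaaaaa illustrates the shape of such an s.)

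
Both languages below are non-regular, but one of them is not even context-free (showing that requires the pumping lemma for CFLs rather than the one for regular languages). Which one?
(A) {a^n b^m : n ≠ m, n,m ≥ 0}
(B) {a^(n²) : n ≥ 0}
(B) {a^(n²) : n ≥ 0}

(B) {a^(n²) : n ≥ 0} requires the CFL pumping lemma.

- {a^n b^m : n ≠ m, n,m ≥ 0} is context-free (but not regular)
  • Can be shown non-regular with the regular pumping lemma
  • After pumping a's, we can make n = m

- {a^(n²) : n ≥ 0} is NOT context-free
  • Requires the CFL pumping lemma to prove
  • Gaps between squares grow unboundedly

The CFL pumping lemma is "stronger" in that it can prove non-membership
in the larger class of context-free languages.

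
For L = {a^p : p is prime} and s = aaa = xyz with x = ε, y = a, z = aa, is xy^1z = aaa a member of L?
Yes

xy¹z = ε · a · aa = aaa.
aaa has length 3, which is prime, so it is in L.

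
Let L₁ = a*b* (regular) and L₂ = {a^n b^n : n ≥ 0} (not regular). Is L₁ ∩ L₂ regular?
No — L₁ ∩ L₂ is not regular.

Every string a^n b^n already lies in a*b*, so L₁ ∩ L₂ = {a^n b^n : n ≥ 0} = L₂ itself, which is the standard non-regular language (pump s = a^p b^p).

Note that the bare facts "L₁ regular, L₂ non-regular" do not settle the question by themselves: the closure of regular languages under ∪, ∩, complement and difference applies only when BOTH operands are regular. With a non-regular operand the result can come out regular or non-regular depending on the specific languages, so one has to work out L₁ ∩ L₂ for this particular pair, as above.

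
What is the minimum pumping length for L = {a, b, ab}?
p = 3

For a finite language L, the pumping lemma holds vacuously if p > max|s| for s ∈ L.

The longest string in L = {a, b, ab} has length 2.
If p = 3, then no string s ∈ L has |s| ≥ p, so the condition is vacuously true.

The minimum pumping length is p = 3.

Why no smaller p works: for any p ≤ 2, the longest string s ∈ L has |s| = 2 ≥ p, so it would
have to be pumpable; but pumping up (i = 2, 3, ...) produces ever longer strings, which cannot all lie in the
finite language L. So the pumping property fails for every p ≤ 2.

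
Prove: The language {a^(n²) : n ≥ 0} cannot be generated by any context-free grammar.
Assume for contradiction that L is context-free, and let p ≥ 1 be the pumping length given by the pumping lemma for CFLs.
Choose s = a^(p²). Then s ∈ L and |s| = p² ≥ p.
By the CFL pumping lemma, s = uvxyz for some u, v, x, y, z with |vxy| ≤ p, |vy| ≥ 1, and uv^i xy^i z ∈ L for every i ≥ 0.
All symbols are a's, so only lengths matter: let k = |vy|, with 1 ≤ k ≤ |vxy| ≤ p.

Take i = 2: |uv²xy²z| = p² + k, and p² < p² + k ≤ p² + p < (p + 1)².
So the length lies strictly between consecutive squares and is not a perfect square; uv²xy²z ∉ L.

This contradicts the CFL pumping lemma, which requires uv^i xy^i z ∈ L for all i ≥ 0.
Hence L = {a^(n²) : n ≥ 0} is not context-free. ∎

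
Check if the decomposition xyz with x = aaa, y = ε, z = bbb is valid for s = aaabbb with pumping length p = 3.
Violated: |y| > 0

The decomposition x = aaa, y = ε, z = bbb for s = aaabbb with p = 3
violates the constraint: |y| > 0

|y| = 0, but the pumping lemma requires |y| > 0 (y must be non-empty).

Pumping lemma constraints:
1. xyz = s (decomposition is valid)
2. |xy| ≤ p
3. |y| > 0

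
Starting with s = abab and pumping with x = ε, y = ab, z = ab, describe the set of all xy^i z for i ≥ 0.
{xy^i z : i ≥ 0} = {(ab)^(i+1) : i ≥ 0} = {ab, abab, ababab, ...}

With x = ε, y = ab, z = ab: Pumping 'ab' gives strings of alternating a's and b's.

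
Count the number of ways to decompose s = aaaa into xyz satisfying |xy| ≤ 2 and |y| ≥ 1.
3

For s = 'aaaa' with pumping length p = 2:

Constraints: |xy| ≤ 2, |y| > 0

Valid decompositions (|xy| ≤ p, |y| ≥ 1):
  • x='', y='a', z='aaa'
  • x='a', y='a', z='aa'
  • x='', y='aa', z='aa'

Total count: 3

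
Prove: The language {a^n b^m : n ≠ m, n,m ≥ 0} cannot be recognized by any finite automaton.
Assume for contradiction that L is regular, and let p ≥ 1 be the pumping length given by the pumping lemma.
Choose s = a^p b^(p + p!). Then s ∈ L because p ≠ p + p! (as p! ≥ 1), and |s| ≥ p.
By the pumping lemma, s = xyz for some x, y, z with |xy| ≤ p, |y| ≥ 1, and xy^i z ∈ L for every i ≥ 0.
Since |xy| ≤ p and the first p symbols of s are all a's, y = a^k for some k with 1 ≤ k ≤ p.
For every i ≥ 0, xy^i z = a^(p + (i − 1)k) b^(p + p!).

Because 1 ≤ k ≤ p, k divides p!. Let t = p!/k (a positive integer) and take i = t + 1.
Then the number of a's is p + tk = p + p!, which equals the number of b's.
So xy^(t+1) z = a^(p + p!) b^(p + p!) has equally many a's and b's and is NOT in L.

This contradicts the pumping lemma, which requires xy^i z ∈ L for all i ≥ 0.
Hence L = {a^n b^m : n ≠ m, n,m ≥ 0} is not regular. ∎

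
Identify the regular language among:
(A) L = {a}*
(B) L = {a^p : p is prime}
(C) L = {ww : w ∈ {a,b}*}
(A) {a}*

(A) L = {a}* is regular.

This can be recognized by a finite automaton (DFA/NFA).
Regular expressions like {a}* define regular languages.

The other choices are not regular:
- {a^p : p is prime}: After pumping, the length becomes composite
- {ww : w ∈ {a,b}*}: After pumping, the two halves no longer match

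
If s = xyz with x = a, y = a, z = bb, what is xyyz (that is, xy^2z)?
aaabb

Given x = 'a', y = 'a', z = 'bb' and i = 2:

xy^2z = x + y·y·...·y (2 times) + z
       = 'a' + 'a'^2 + 'bb'
       = 'a' + 'aa' + 'bb'
       = 'aaabb'

The pumped string is 'aaabb' with length 5.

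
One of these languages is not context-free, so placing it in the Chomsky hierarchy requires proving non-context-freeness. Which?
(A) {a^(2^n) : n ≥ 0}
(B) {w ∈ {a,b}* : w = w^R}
(A) {a^(2^n) : n ≥ 0}

(A) {a^(2^n) : n ≥ 0} requires the CFL pumping lemma.

- {w ∈ {a,b}* : w = w^R} is context-free (but not regular)
  • Can be shown non-regular with the regular pumping lemma
  • After pumping, the string is no longer symmetric

- {a^(2^n) : n ≥ 0} is NOT context-free
  • Requires the CFL pumping lemma to prove
  • Gaps between powers of 2 grow exponentially

The CFL pumping lemma is "stronger" in that it can prove non-membership
in the larger class of context-free languages.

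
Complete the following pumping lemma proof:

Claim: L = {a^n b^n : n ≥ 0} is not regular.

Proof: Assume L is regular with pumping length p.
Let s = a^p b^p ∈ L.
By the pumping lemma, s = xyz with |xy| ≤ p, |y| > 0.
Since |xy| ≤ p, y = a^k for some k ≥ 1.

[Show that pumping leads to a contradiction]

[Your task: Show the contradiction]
Consider xy²z = a^(p+k) b^p.

Since k ≥ 1, we have p + k > p.
So xy²z has more a's than b's: (p+k) a's vs p b's.
This means xy²z ∉ L because a^n b^n requires equal counts.

This contradicts the pumping lemma which states xy²z ∈ L.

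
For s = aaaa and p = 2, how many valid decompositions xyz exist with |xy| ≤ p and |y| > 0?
3

For s = 'aaaa' with pumping length p = 2:

Constraints: |xy| ≤ 2, |y| > 0

Valid decompositions (|xy| ≤ p, |y| ≥ 1):
  • x='', y='a', z='aaa'
  • x='a', y='a', z='aa'
  • x='', y='aa', z='aa'

Total count: 3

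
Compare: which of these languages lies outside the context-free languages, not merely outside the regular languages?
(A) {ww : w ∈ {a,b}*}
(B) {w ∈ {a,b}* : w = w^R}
(A) {ww : w ∈ {a,b}*}

(A) {ww : w ∈ {a,b}*} requires the CFL pumping lemma.

- {w ∈ {a,b}* : w = w^R} is context-free (but not regular)
  • Can be shown non-regular with the regular pumping lemma
  • After pumping, the string is no longer symmetric

- {ww : w ∈ {a,b}*} is NOT context-free
  • Requires the CFL pumping lemma to prove
  • Even a PDA cannot compare two arbitrary halves symbol by symbol; CFL pumping on a^p b^p a^p b^p fails

The CFL pumping lemma is "stronger" in that it can prove non-membership
in the larger class of context-free languages.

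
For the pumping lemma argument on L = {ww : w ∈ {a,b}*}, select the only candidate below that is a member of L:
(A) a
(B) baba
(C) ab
(B) baba

The pumping lemma is applied to a string s that lies in L, so first check membership of each option:
- (A) a has odd length 1, so it cannot be written as ww and is not in L ✗
- (B) baba splits into halves ba · ba, which are equal, so it is in L (w = ba) ✓
- (C) ab has length 2; its halves are a and b, which differ, so it is not in L ✗

Only (B) baba is in L, so it is the only candidate that could play the role of s.
(In a complete proof one picks s in terms of the pumping length p so that |s| ≥ p is guaranteed; a fixed string like baba illustrates the shape of such an s.)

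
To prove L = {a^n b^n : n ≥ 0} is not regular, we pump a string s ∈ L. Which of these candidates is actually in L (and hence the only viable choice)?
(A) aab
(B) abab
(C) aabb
(C) aabb

The pumping lemma is applied to a string s that lies in L, so first check membership of each option:
- (A) aab has 2 a's and 1 b's; 2 ≠ 1, so it is not in L ✗
- (B) abab has an a after a b, so it is not of the form a^n b^n and is not in L ✗
- (C) aabb = a^2 b^2 has equal counts (2 = 2), so it is in L ✓

Only (C) aabb is in L, so it is the only candidate that could play the role of s.
(In a complete proof one picks s in terms of the pumping length p so that |s| ≥ p is guaranteed; a fixed string like aabb illustrates the shape of such an s.)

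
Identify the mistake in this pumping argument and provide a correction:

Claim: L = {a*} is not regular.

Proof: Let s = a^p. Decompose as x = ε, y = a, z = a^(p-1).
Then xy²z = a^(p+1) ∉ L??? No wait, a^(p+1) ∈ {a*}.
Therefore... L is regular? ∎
Error: The proof attempts to show a*  is not regular, but a* IS regular!

Correction: a* is a regular language (recognized by a simple DFA with one accepting state and self-loop on 'a'). The pumping lemma can only prove non-regularity, not regularity. For regular languages, pumping always works.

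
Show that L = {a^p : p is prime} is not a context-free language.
Assume for contradiction that L is context-free, and let p ≥ 1 be the pumping length given by the pumping lemma for CFLs.
Choose a prime q with q ≥ p and let s = a^q. Then s ∈ L and |s| = q ≥ p.
By the CFL pumping lemma, s = uvxyz for some u, v, x, y, z with |vxy| ≤ p, |vy| ≥ 1, and uv^i xy^i z ∈ L for every i ≥ 0.
All symbols are a's, so only lengths matter: let k = |vy|, with 1 ≤ k ≤ p. Then |uv^i xy^i z| = q + (i − 1)k.

Take i = q + 1: the length is q + qk = q(k + 1).
Both factors satisfy q ≥ 2 and k + 1 ≥ 2, so q(k + 1) is composite and uv^(q+1) xy^(q+1) z ∉ L.

This contradicts the CFL pumping lemma, which requires uv^i xy^i z ∈ L for all i ≥ 0.
Hence L = {a^p : p is prime} is not context-free. ∎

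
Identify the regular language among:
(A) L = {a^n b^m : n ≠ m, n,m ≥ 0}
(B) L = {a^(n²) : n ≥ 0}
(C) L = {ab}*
(C) {ab}*

(C) L = {ab}* is regular.

This can be recognized by a finite automaton (DFA/NFA).
Regular expressions like {ab}* define regular languages.

The other choices are not regular:
- {a^(n²) : n ≥ 0}: After pumping, length is no longer a perfect square
- {a^n b^m : n ≠ m, n,m ≥ 0}: After pumping a's, we can make n = m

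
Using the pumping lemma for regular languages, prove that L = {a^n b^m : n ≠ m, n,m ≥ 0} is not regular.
Assume for contradiction that L is regular, and let p ≥ 1 be the pumping length given by the pumping lemma.
Choose s = a^p b^(p + p!). Then s ∈ L because p ≠ p + p! (as p! ≥ 1), and |s| ≥ p.
By the pumping lemma, s = xyz for some x, y, z with |xy| ≤ p, |y| ≥ 1, and xy^i z ∈ L for every i ≥ 0.
Since |xy| ≤ p and the first p symbols of s are all a's, y = a^k for some k with 1 ≤ k ≤ p.
For every i ≥ 0, xy^i z = a^(p + (i − 1)k) b^(p + p!).

Because 1 ≤ k ≤ p, k divides p!. Let t = p!/k (a positive integer) and take i = t + 1.
Then the number of a's is p + tk = p + p!, which equals the number of b's.
So xy^(t+1) z = a^(p + p!) b^(p + p!) has equally many a's and b's and is NOT in L.

This contradicts the pumping lemma, which requires xy^i z ∈ L for all i ≥ 0.
Hence L = {a^n b^m : n ≠ m, n,m ≥ 0} is not regular. ∎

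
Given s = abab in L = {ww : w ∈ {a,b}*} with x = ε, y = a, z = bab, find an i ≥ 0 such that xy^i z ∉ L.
i = 3

xy³z = ε · aaa · bab = aaabab; aaabab has length 6; its halves are aaa and bab, which differ, so it is not in L.
(Other choices also work, e.g. i = 0, 2; only i = 1 is guaranteed to stay in L since xy¹z = s.)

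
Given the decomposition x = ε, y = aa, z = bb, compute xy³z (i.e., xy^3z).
aaaaaabb

Given x = '', y = 'aa', z = 'bb' and i = 3:

xy^3z = x + y·y·...·y (3 times) + z
       = '' + 'aa'^3 + 'bb'
       = '' + 'aaaaaa' + 'bb'
       = 'aaaaaabb'

The pumped string is 'aaaaaabb' with length 8.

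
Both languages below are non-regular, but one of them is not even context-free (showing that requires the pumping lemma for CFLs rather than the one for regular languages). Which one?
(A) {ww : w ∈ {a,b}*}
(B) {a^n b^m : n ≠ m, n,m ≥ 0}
(A) {ww : w ∈ {a,b}*}

(A) {ww : w ∈ {a,b}*} requires the CFL pumping lemma.

- {a^n b^m : n ≠ m, n,m ≥ 0} is context-free (but not regular)
  • Can be shown non-regular with the regular pumping lemma
  • After pumping a's, we can make n = m

- {ww : w ∈ {a,b}*} is NOT context-free
  • Requires the CFL pumping lemma to prove
  • Cannot verify equality of two arbitrary substrings

The CFL pumping lemma is "stronger" in that it can prove non-membership
in the larger class of context-free languages.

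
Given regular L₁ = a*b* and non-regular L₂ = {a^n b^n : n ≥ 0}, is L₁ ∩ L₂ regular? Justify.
No — L₁ ∩ L₂ is not regular.

Every string a^n b^n already lies in a*b*, so L₁ ∩ L₂ = {a^n b^n : n ≥ 0} = L₂ itself, which is the standard non-regular language (pump s = a^p b^p).

Note that the bare facts "L₁ regular, L₂ non-regular" do not settle the question by themselves: the closure of regular languages under ∪, ∩, complement and difference applies only when BOTH operands are regular. With a non-regular operand the result can come out regular or non-regular depending on the specific languages, so one has to work out L₁ ∩ L₂ for this particular pair, as above.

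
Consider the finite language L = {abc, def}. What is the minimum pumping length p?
p = 4

For a finite language L, the pumping lemma holds vacuously if p > max|s| for s ∈ L.

The longest string in L = {abc, def} has length 3.
If p = 4, then no string s ∈ L has |s| ≥ p, so the condition is vacuously true.

The minimum pumping length is p = 4.

Why no smaller p works: for any p ≤ 3, the longest string s ∈ L has |s| = 3 ≥ p, so it would
have to be pumpable; but pumping up (i = 2, 3, ...) produces ever longer strings, which cannot all lie in the
finite language L. So the pumping property fails for every p ≤ 3.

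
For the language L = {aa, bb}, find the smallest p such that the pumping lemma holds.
p = 3

For a finite language L, the pumping lemma holds vacuously if p > max|s| for s ∈ L.

The longest string in L = {aa, bb} has length 2.
If p = 3, then no string s ∈ L has |s| ≥ p, so the condition is vacuously true.

The minimum pumping length is p = 3.

Why no smaller p works: for any p ≤ 2, the longest string s ∈ L has |s| = 2 ≥ p, so it would
have to be pumpable; but pumping up (i = 2, 3, ...) produces ever longer strings, which cannot all lie in the
finite language L. So the pumping property fails for every p ≤ 2.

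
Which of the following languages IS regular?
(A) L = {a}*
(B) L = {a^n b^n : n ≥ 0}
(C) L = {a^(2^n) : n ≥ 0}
(A) {a}*

(A) L = {a}* is regular.

This can be recognized by a finite automaton (DFA/NFA).
Regular expressions like {a}* define regular languages.

The other choices are not regular:
- {a^n b^n : n ≥ 0}: After pumping, the number of a's and b's become unequal
- {a^(2^n) : n ≥ 0}: After pumping, length is no longer a power of 2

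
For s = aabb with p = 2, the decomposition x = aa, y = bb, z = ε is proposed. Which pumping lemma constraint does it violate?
Violated: |xy| ≤ p

The decomposition x = aa, y = bb, z = ε for s = aabb with p = 2
violates the constraint: |xy| ≤ p

|xy| = |aabb| = 4 > 2 = p. The decomposition puts too many characters in xy.

Pumping lemma constraints:
1. xyz = s (decomposition is valid)
2. |xy| ≤ p
3. |y| > 0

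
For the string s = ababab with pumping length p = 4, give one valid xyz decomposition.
x = '', y = 'abab', z = 'ab'

For s = ababab and p = 4, one valid decomposition is:
- x = '' (length 0)
- y = 'abab' (length 4)
- z = 'ab' (length 2)

Verification:
- xyz = '' + 'abab' + 'ab' = ababab ✓
- |xy| = 4 ≤ 4 ✓
- |y| = 4 > 0 ✓

All pumping lemma constraints are satisfied.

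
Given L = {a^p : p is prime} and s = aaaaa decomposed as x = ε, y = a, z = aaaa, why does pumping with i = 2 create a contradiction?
xy²z = aaaaaa ∉ L

Pumping with i = 2 replaces y = a by y² = aa:
- Original: s = xyz = aaaaa; aaaaa has length 5, which is prime, so it is in L
- Pumped: xy²z = ε · aa · aaaa = aaaaaa
- aaaaaa has length 6 = 2 × 3, which is not prime, so it is not in L

The pumping lemma would require xy²z ∈ L, so this decomposition yields a contradiction.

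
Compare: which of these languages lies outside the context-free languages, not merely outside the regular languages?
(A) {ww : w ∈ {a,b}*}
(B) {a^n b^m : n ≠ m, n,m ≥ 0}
(A) {ww : w ∈ {a,b}*}

(A) {ww : w ∈ {a,b}*} requires the CFL pumping lemma.

- {a^n b^m : n ≠ m, n,m ≥ 0} is context-free (but not regular)
  • Can be shown non-regular with the regular pumping lemma
  • After pumping a's, we can make n = m

- {ww : w ∈ {a,b}*} is NOT context-free
  • Requires the CFL pumping lemma to prove
  • Even a PDA cannot compare two arbitrary halves symbol by symbol; CFL pumping on a^p b^p a^p b^p fails

The CFL pumping lemma is "stronger" in that it can prove non-membership
in the larger class of context-free languages.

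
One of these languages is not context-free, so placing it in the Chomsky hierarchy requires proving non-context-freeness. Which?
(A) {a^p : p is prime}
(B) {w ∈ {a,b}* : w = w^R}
(A) {a^p : p is prime}

(A) {a^p : p is prime} requires the CFL pumping lemma.

- {w ∈ {a,b}* : w = w^R} is context-free (but not regular)
  • Can be shown non-regular with the regular pumping lemma
  • After pumping, the string is no longer symmetric

- {a^p : p is prime} is NOT context-free
  • Requires the CFL pumping lemma to prove
  • The CFL pumping lemma also fails because prime gaps are unbounded

The CFL pumping lemma is "stronger" in that it can prove non-membership
in the larger class of context-free languages.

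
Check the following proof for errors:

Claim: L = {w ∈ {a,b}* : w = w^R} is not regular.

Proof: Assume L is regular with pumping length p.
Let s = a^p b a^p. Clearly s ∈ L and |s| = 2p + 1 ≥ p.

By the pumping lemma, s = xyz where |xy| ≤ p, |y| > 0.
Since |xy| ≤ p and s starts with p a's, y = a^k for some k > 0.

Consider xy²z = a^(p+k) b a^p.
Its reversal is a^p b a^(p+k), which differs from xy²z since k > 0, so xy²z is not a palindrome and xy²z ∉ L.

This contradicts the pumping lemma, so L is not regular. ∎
The proof is correct.

This proof is valid because:
1. s = a^p b a^p is in L and is chosen in terms of p, so |s| ≥ p holds for every p
2. The decomposition analysis is correct: |xy| ≤ p forces y to lie inside the leading a's
3. The contradiction is valid: a^(p+k) b a^p has more a's before the b than after it, so it is not a palindrome
4. The conclusion follows logically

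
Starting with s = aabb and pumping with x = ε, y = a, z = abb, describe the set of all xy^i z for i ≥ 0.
{xy^i z : i ≥ 0} = {a^(i+1) b^2 : i ≥ 0} = {abb, aabb, aaabb, ...}

With x = ε, y = a, z = abb: Starting with aabb and pumping the first 'a' (z = abb keeps the second 'a'), we get strings with i+1 a's followed by 2 b's for i = 0, 1, 2, ...; note bb is not produced because z always contributes one a.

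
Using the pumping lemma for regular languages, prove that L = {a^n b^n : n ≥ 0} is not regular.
Assume for contradiction that L is regular, and let p ≥ 1 be the pumping length given by the pumping lemma.
Choose s = a^p b^p. Then s ∈ L and |s| = 2p ≥ p.
By the pumping lemma, s = xyz for some x, y, z with |xy| ≤ p, |y| ≥ 1, and xy^i z ∈ L for every i ≥ 0.
Since |xy| ≤ p and the first p symbols of s are all a's, we must have y = a^k for some k with 1 ≤ k ≤ p.

Take i = 3: xy³z = a^(p + 2k) b^p.
This string has p + 2k a's but p b's, and p + 2k > p because k ≥ 1. So xy³z ∉ L.

This contradicts the pumping lemma, which requires xy^i z ∈ L for all i ≥ 0.
Hence L = {a^n b^n : n ≥ 0} is not regular. ∎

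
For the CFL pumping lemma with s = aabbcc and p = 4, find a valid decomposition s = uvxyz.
u='a', v='a', x='bb', y='c', z='c'

For s = aabbcc with pumping length p = 4:

One valid decomposition:
- u = 'a'
- v = 'a'
- x = 'bb'
- y = 'c'
- z = 'c'

Verification:
- uvxyz = 'a' + 'a' + 'bb' + 'c' + 'c' = aabbcc ✓
- |vxy| = |'abbc'| = 4 ≤ 4 ✓
- |vy| = |'ac'| = 2 > 0 ✓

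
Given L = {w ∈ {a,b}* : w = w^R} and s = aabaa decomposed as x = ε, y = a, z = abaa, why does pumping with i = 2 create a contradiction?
xy²z = aaabaa ∉ L

Pumping with i = 2 replaces y = a by y² = aa:
- Original: s = xyz = aabaa; aabaa reversed is aabaa, the same string, so it is a palindrome and is in L
- Pumped: xy²z = ε · aa · abaa = aaabaa
- aaabaa reversed is aabaaa ≠ aaabaa, so it is not a palindrome and is not in L

The pumping lemma would require xy²z ∈ L, so this decomposition yields a contradiction.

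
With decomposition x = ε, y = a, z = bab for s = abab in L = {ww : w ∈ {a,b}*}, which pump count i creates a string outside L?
i = 2

xy²z = ε · aa · bab = aabab; aabab has odd length 5, so it cannot be written as ww and is not in L.
(Other choices also work, e.g. i = 0, 3; only i = 1 is guaranteed to stay in L since xy¹z = s.)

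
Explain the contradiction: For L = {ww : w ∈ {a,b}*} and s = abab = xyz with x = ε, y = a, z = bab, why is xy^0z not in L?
xy⁰z = bab ∉ L

Pumping with i = 0 replaces y = a by y⁰ = ε:
- Original: s = xyz = abab; abab splits into halves ab · ab, which are equal, so it is in L (w = ab)
- Pumped: xy⁰z = ε · ε · bab = bab
- bab has odd length 3, so it cannot be written as ww and is not in L

The pumping lemma would require xy⁰z ∈ L, so this decomposition yields a contradiction.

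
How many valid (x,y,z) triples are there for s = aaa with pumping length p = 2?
3

For s = 'aaa' with pumping length p = 2:

Constraints: |xy| ≤ 2, |y| > 0

Valid decompositions (|xy| ≤ p, |y| ≥ 1):
  • x='', y='a', z='aa'
  • x='a', y='a', z='a'
  • x='', y='aa', z='a'

Total count: 3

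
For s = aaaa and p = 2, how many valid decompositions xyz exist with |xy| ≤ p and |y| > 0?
3

For s = 'aaaa' with pumping length p = 2:

Constraints: |xy| ≤ 2, |y| > 0

Valid decompositions (|xy| ≤ p, |y| ≥ 1):
  • x='', y='a', z='aaa'
  • x='a', y='a', z='aa'
  • x='', y='aa', z='aa'

Total count: 3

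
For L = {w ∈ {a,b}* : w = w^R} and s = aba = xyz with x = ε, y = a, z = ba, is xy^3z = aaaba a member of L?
No

xy³z = ε · aaa · ba = aaaba.
aaaba reversed is abaaa ≠ aaaba, so it is not a palindrome and is not in L.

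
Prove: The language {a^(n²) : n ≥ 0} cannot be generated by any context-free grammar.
Assume for contradiction that L is context-free, and let p ≥ 1 be the pumping length given by the pumping lemma for CFLs.
Choose s = a^(p²). Then s ∈ L and |s| = p² ≥ p.
By the CFL pumping lemma, s = uvxyz for some u, v, x, y, z with |vxy| ≤ p, |vy| ≥ 1, and uv^i xy^i z ∈ L for every i ≥ 0.
All symbols are a's, so only lengths matter: let k = |vy|, with 1 ≤ k ≤ |vxy| ≤ p.

Take i = 2: |uv²xy²z| = p² + k, and p² < p² + k ≤ p² + p < (p + 1)².
So the length lies strictly between consecutive squares and is not a perfect square; uv²xy²z ∉ L.

This contradicts the CFL pumping lemma, which requires uv^i xy^i z ∈ L for all i ≥ 0.
Hence L = {a^(n²) : n ≥ 0} is not context-free. ∎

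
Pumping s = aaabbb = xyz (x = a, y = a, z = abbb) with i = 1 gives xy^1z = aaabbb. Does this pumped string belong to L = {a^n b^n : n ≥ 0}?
Yes

xy¹z = a · a · abbb = aaabbb.
aaabbb = a^3 b^3 has equal counts (3 = 3), so it is in L.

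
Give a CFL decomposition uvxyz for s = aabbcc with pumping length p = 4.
u='a', v='a', x='bb', y='c', z='c'

For s = aabbcc with pumping length p = 4:

One valid decomposition:
- u = 'a'
- v = 'a'
- x = 'bb'
- y = 'c'
- z = 'c'

Verification:
- uvxyz = 'a' + 'a' + 'bb' + 'c' + 'c' = aabbcc ✓
- |vxy| = |'abbc'| = 4 ≤ 4 ✓
- |vy| = |'ac'| = 2 > 0 ✓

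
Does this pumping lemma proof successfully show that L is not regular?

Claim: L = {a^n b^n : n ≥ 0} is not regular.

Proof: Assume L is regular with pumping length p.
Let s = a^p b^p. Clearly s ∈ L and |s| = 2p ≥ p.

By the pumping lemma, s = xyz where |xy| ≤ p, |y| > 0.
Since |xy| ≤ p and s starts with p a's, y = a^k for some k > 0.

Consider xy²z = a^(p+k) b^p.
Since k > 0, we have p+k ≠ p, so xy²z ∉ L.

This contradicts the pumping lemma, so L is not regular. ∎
The proof is correct.

This proof is valid because:
1. The string s = a^p b^p is correctly in L
2. The decomposition analysis is correct: y must consist only of a's
3. The contradiction is valid: pumping increases a's but not b's
4. The conclusion follows logically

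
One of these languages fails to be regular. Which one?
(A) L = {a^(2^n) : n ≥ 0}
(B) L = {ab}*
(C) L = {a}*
(A) {a^(2^n) : n ≥ 0}

(A) L = {a^(2^n) : n ≥ 0} is NOT regular.

The pumping lemma can be used to prove this:
After pumping, length is no longer a power of 2

The other languages are regular because they can be recognized by finite automata.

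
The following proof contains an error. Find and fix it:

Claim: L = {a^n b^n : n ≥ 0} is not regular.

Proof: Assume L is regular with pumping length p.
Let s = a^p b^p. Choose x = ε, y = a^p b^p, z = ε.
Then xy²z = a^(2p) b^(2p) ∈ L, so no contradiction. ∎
Error: The decomposition violates |xy| ≤ p. With y = a^p b^p, |xy| = |y| = 2p > p. (The proof also miscomputes xy²z, which would be a^p b^p a^p b^p rather than a^(2p) b^(2p), and it wrongly treats one harmless decomposition as settling the matter — the prover does not get to choose the decomposition.)

Correction: The pumping lemma requires |xy| ≤ p, and the argument must handle every decomposition satisfying |xy| ≤ p, |y| ≥ 1. Since s starts with p a's, any such y consists only of a's, say y = a^k with k ≥ 1. Then xy²z = a^(p+k) b^p has unequal numbers of a's and b's, so xy²z ∉ L — the required contradiction.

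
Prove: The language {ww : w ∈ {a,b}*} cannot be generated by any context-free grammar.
Assume for contradiction that L is context-free, and let p ≥ 1 be the pumping length given by the pumping lemma for CFLs.
Choose s = a^p b^p a^p b^p. Then s ∈ L (take w = a^p b^p) and |s| = 4p ≥ p.
By the CFL pumping lemma, s = uvxyz for some u, v, x, y, z with |vxy| ≤ p, |vy| ≥ 1, and uv^i xy^i z ∈ L for every i ≥ 0.

Write s as four blocks A₁ B₁ A₂ B₂ with A₁ = A₂ = a^p and B₁ = B₂ = b^p. Since |vxy| ≤ p, the window vxy lies inside at most two adjacent blocks. Take i = 0 and let t = uxz, so |t| = 4p − |vy| with 1 ≤ |vy| ≤ p. If |t| is odd, t ∉ L immediately, so assume |vy| is even (hence |vy| ≥ 2) and |t|/2 = 2p − |vy|/2, which satisfies p ≤ |t|/2 ≤ 2p − 1.

Case 1 (vxy inside A₁B₁): t = a^(p−j) b^(p−l) a^p b^p with j + l = |vy|. The second half of t has length < 2p, so it is a suffix of the trailing a^p b^p and ends in b; the first half is a^(p−j) b^(p−l) a^((j+l)/2), which ends in a because (j+l)/2 ≥ 1. The halves differ, so t ∉ L.

Case 2 (vxy inside B₁A₂, straddling the middle): t = a^p b^(p−j) a^(p−l) b^p with j + l = |vy|. If t = ww, then w is a prefix of t of length ≥ p, so w begins with a^p; and w is a suffix of t of length ≥ p, so w ends with b^p. That forces |w| ≥ 2p, contradicting |w| = |t|/2 ≤ 2p − 1. So t ∉ L.

Case 3 (vxy inside A₂B₂): t = a^p b^p a^(p−j) b^(p−l) with j + l = |vy|. The first half of t is a prefix of a^p b^p, so it begins with a; the second half is b^((j+l)/2) a^(p−j) b^(p−l), which begins with b. The halves differ, so t ∉ L.

In every case uv⁰xy⁰z = uxz ∉ L.

This contradicts the CFL pumping lemma, which requires uv^i xy^i z ∈ L for all i ≥ 0.
Hence L = {ww : w ∈ {a,b}*} is not context-free. ∎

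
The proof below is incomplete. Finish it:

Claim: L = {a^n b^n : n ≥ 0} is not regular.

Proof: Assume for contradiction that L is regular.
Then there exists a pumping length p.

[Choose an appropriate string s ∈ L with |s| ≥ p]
s = a^p b^p

This string is in L (has equal a's and b's) and has length 2p ≥ p.
Any decomposition xyz with |xy| ≤ p means y consists only of a's,
so pumping will unbalance the counts.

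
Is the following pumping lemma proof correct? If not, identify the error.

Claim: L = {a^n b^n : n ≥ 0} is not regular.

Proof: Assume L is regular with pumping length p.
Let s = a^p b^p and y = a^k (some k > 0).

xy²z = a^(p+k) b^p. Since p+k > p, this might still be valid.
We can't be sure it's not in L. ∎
The proof is INCORRECT.

Error: The conclusion is wrong.
xy²z = a^(p+k) b^p is definitely NOT in L because the number of a's (p+k) ≠ number of b's (p).
The proof incorrectly doubts what is actually a valid contradiction.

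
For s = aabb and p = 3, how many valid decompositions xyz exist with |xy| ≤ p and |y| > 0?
6

For s = 'aabb' with pumping length p = 3:

Constraints: |xy| ≤ 3, |y| > 0

Valid decompositions (|xy| ≤ p, |y| ≥ 1):
  • x='', y='a', z='abb'
  • x='a', y='a', z='bb'
  • x='', y='aa', z='bb'
  • x='aa', y='b', z='b'
  • x='a', y='ab', z='b'
  • x='', y='aab', z='b'

Total count: 6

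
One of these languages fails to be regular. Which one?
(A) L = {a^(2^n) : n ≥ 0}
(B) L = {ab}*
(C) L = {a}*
(A) {a^(2^n) : n ≥ 0}

(A) L = {a^(2^n) : n ≥ 0} is NOT regular.

The pumping lemma can be used to prove this:
After pumping, length is no longer a power of 2

The other languages are regular because they can be recognized by finite automata.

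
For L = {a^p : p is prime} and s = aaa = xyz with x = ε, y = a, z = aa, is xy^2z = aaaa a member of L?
No

xy²z = ε · aa · aa = aaaa.
aaaa has length 4 = 2 × 2, which is not prime, so it is not in L.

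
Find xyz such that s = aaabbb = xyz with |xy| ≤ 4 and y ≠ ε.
x = '', y = 'aaab', z = 'bb'

For s = aaabbb and p = 4, one valid decomposition is:
- x = '' (length 0)
- y = 'aaab' (length 4)
- z = 'bb' (length 2)

Verification:
- xyz = '' + 'aaab' + 'bb' = aaabbb ✓
- |xy| = 4 ≤ 4 ✓
- |y| = 4 > 0 ✓

All pumping lemma constraints are satisfied.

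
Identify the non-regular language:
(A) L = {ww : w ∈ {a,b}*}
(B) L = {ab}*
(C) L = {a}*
(A) {ww : w ∈ {a,b}*}

(A) L = {ww : w ∈ {a,b}*} is NOT regular.

The pumping lemma can be used to prove this:
After pumping, the two halves no longer match

The other languages are regular because they can be recognized by finite automata.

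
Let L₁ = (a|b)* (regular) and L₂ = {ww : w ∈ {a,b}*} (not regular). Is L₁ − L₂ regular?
No — L₁ − L₂ is not regular.

L₁ − L₂ is the complement of {ww} within {a,b}*. If it were regular, its complement {ww} would be regular as well (regular languages are closed under complement) — contradiction. So L₁ − L₂ is not regular.

Note that the bare facts "L₁ regular, L₂ non-regular" do not settle the question by themselves: the closure of regular languages under ∪, ∩, complement and difference applies only when BOTH operands are regular. With a non-regular operand the result can come out regular or non-regular depending on the specific languages, so one has to work out L₁ − L₂ for this particular pair, as above.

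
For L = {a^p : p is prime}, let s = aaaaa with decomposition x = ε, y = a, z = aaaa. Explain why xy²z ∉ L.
xy²z = aaaaaa ∉ L

Pumping with i = 2 replaces y = a by y² = aa:
- Original: s = xyz = aaaaa; aaaaa has length 5, which is prime, so it is in L
- Pumped: xy²z = ε · aa · aaaa = aaaaaa
- aaaaaa has length 6 = 2 × 3, which is not prime, so it is not in L

The pumping lemma would require xy²z ∈ L, so this decomposition yields a contradiction.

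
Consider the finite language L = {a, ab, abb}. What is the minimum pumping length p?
p = 4

For a finite language L, the pumping lemma holds vacuously if p > max|s| for s ∈ L.

The longest string in L = {a, ab, abb} has length 3.
If p = 4, then no string s ∈ L has |s| ≥ p, so the condition is vacuously true.

The minimum pumping length is p = 4.

Why no smaller p works: for any p ≤ 3, the longest string s ∈ L has |s| = 3 ≥ p, so it would
have to be pumpable; but pumping up (i = 2, 3, ...) produces ever longer strings, which cannot all lie in the
finite language L. So the pumping property fails for every p ≤ 3.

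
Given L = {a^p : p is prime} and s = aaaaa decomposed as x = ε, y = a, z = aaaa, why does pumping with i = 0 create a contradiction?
xy⁰z = aaaa ∉ L

Pumping with i = 0 replaces y = a by y⁰ = ε:
- Original: s = xyz = aaaaa; aaaaa has length 5, which is prime, so it is in L
- Pumped: xy⁰z = ε · ε · aaaa = aaaa
- aaaa has length 4 = 2 × 2, which is not prime, so it is not in L

The pumping lemma would require xy⁰z ∈ L, so this decomposition yields a contradiction.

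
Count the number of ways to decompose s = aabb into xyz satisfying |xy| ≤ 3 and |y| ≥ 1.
6

For s = 'aabb' with pumping length p = 3:

Constraints: |xy| ≤ 3, |y| > 0

Valid decompositions (|xy| ≤ p, |y| ≥ 1):
  • x='', y='a', z='abb'
  • x='a', y='a', z='bb'
  • x='', y='aa', z='bb'
  • x='aa', y='b', z='b'
  • x='a', y='ab', z='b'
  • x='', y='aab', z='b'

Total count: 6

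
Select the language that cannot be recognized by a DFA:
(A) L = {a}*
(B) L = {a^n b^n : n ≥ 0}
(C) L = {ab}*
(B) {a^n b^n : n ≥ 0}

(B) L = {a^n b^n : n ≥ 0} is NOT regular.

The pumping lemma can be used to prove this:
After pumping, the number of a's and b's become unequal

The other languages are regular because they can be recognized by finite automata.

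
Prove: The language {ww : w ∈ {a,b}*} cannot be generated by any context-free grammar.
Assume for contradiction that L is context-free, and let p ≥ 1 be the pumping length given by the pumping lemma for CFLs.
Choose s = a^p b^p a^p b^p. Then s ∈ L (take w = a^p b^p) and |s| = 4p ≥ p.
By the CFL pumping lemma, s = uvxyz for some u, v, x, y, z with |vxy| ≤ p, |vy| ≥ 1, and uv^i xy^i z ∈ L for every i ≥ 0.

Write s as four blocks A₁ B₁ A₂ B₂ with A₁ = A₂ = a^p and B₁ = B₂ = b^p. Since |vxy| ≤ p, the window vxy lies inside at most two adjacent blocks. Take i = 0 and let t = uxz, so |t| = 4p − |vy| with 1 ≤ |vy| ≤ p. If |t| is odd, t ∉ L immediately, so assume |vy| is even (hence |vy| ≥ 2) and |t|/2 = 2p − |vy|/2, which satisfies p ≤ |t|/2 ≤ 2p − 1.

Case 1 (vxy inside A₁B₁): t = a^(p−j) b^(p−l) a^p b^p with j + l = |vy|. The second half of t has length < 2p, so it is a suffix of the trailing a^p b^p and ends in b; the first half is a^(p−j) b^(p−l) a^((j+l)/2), which ends in a because (j+l)/2 ≥ 1. The halves differ, so t ∉ L.

Case 2 (vxy inside B₁A₂, straddling the middle): t = a^p b^(p−j) a^(p−l) b^p with j + l = |vy|. If t = ww, then w is a prefix of t of length ≥ p, so w begins with a^p; and w is a suffix of t of length ≥ p, so w ends with b^p. That forces |w| ≥ 2p, contradicting |w| = |t|/2 ≤ 2p − 1. So t ∉ L.

Case 3 (vxy inside A₂B₂): t = a^p b^p a^(p−j) b^(p−l) with j + l = |vy|. The first half of t is a prefix of a^p b^p, so it begins with a; the second half is b^((j+l)/2) a^(p−j) b^(p−l), which begins with b. The halves differ, so t ∉ L.

In every case uv⁰xy⁰z = uxz ∉ L.

This contradicts the CFL pumping lemma, which requires uv^i xy^i z ∈ L for all i ≥ 0.
Hence L = {ww : w ∈ {a,b}*} is not context-free. ∎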